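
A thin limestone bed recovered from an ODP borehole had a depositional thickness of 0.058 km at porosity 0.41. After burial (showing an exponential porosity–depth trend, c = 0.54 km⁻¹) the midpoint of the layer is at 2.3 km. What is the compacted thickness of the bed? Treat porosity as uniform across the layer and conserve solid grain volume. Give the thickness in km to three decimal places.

0.039 km

Porosity at 2.3 km: φ = 0.41·exp(−0.54×2.3) = 0.1184
Solid-volume conservation: h(1−φ) = h₀(1−φ₀) ⇒ h = h₀·(1−φ₀)/(1−φ)
h = 0.058 × (1 − 0.41)/(1 − 0.1184) = 0.058 × 0.6692 = 0.0388 km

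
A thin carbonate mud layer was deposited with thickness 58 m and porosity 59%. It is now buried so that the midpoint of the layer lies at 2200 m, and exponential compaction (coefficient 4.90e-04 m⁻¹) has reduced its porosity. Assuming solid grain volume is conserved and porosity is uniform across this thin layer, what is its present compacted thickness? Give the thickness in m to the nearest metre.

30 m

Working in km (1 km = 1000 m; c in km⁻¹ = c in m⁻¹ × 1000):
Porosity at 2.2 km: phi = 0.59·exp(−0.49×2.2) = 0.2008
Solid-volume conservation: h(1−phi) = h₀(1−phi₀) ⇒ h = h₀·(1−phi₀)/(1−phi)
h = 0.058 × (1 − 0.59)/(1 − 0.2008) = 0.058 × 0.5130 = 0.0298 km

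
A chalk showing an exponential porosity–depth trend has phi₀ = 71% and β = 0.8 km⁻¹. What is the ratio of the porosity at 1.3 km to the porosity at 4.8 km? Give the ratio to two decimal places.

phi(d₁)/phi(d₂) = e^(−β·d₁)/e^(−β·d₂) = e^{β(d₂−d₁)}
= exp(0.8 × 3.5) = exp(2.8) = 16.4446

16.44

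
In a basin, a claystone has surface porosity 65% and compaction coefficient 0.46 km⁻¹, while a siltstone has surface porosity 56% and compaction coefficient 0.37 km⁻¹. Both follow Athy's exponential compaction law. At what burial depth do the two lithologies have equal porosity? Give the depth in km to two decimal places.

1.66 km

Set phi₀ₐ e^(−kₐZ) = phi₀ᵦ e^(−kᵦZ) ⇒ ln(phi₀ₐ/phi₀ᵦ) = (kₐ − kᵦ)·Z
Z = ln(0.65/0.56) / (0.46 − 0.37) = 0.1490 / 0.09 = 1.656 km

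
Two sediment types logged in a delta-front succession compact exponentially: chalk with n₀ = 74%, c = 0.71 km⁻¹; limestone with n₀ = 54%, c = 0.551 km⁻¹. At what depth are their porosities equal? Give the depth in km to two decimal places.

Set n₀ₐ e^(−cₐz) = n₀ᵦ e^(−cᵦz) ⇒ ln(n₀ₐ/n₀ᵦ) = (cₐ − cᵦ)·z
z = ln(0.74/0.54) / (0.71 − 0.551) = 0.3151 / 0.159 = 1.982 km

1.98 km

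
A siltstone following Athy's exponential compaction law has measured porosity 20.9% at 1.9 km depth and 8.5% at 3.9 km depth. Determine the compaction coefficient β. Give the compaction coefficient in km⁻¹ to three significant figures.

0.450 km⁻¹

Athy: phi(z) = phi₀ e^(−βz) ⇒ phi₁/phi₂ = e^{β(z₂−z₁)} ⇒ β = ln(phi₁/phi₂)/(z₂−z₁)
β = ln(0.209/0.085) / (3.9 − 1.9) = ln(2.459) / 2 = 0.8997 / 2 = 0.4498 km⁻¹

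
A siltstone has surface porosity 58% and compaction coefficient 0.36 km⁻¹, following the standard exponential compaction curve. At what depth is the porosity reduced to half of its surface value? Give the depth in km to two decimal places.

1.93 km

n/n₀ = 1/2 ⇒ exp(−k·z) = 1/2 ⇒ z = ln(2) / k
z = 0.6931 / 0.36 = 1.925 km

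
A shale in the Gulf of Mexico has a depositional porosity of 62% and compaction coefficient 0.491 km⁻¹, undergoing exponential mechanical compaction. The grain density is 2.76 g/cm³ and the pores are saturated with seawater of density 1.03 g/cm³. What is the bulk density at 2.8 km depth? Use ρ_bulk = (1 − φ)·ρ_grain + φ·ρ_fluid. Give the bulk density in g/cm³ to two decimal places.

Porosity at depth: φ = 0.62·exp(−0.491×2.8) = 0.62×0.2529 = 0.1568
Bulk density: ρ_b = (1−φ)ρ_g + φ·ρ_f = 0.8432×2.76 + 0.1568×1.03
       = 2.327 + 0.161 = 2.489 g/cm³

2.49 g/cm³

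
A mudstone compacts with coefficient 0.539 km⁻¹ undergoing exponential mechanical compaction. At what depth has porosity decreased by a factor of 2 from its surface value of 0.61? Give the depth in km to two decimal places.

1.29 km

φ/φ₀ = 1/2 ⇒ exp(−c·d) = 1/2 ⇒ d = ln(2) / c
d = 0.6931 / 0.539 = 1.286 km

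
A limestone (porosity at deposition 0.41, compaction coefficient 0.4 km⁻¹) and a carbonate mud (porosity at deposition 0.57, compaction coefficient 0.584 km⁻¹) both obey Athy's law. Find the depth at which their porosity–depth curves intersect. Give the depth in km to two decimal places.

1.79 km

Set φ₀ₐ e^(−kₐZ) = φ₀ᵦ e^(−kᵦZ) ⇒ ln(φ₀ₐ/φ₀ᵦ) = (kₐ − kᵦ)·Z
Z = ln(0.41/0.57) / (0.4 − 0.584) = -0.3295 / -0.184 = 1.791 km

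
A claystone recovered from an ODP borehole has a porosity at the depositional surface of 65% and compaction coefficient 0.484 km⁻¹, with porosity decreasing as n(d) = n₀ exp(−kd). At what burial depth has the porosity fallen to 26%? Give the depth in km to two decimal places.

Invert Athy's law: d = ln(n₀/n) / k
d = ln(0.65/0.26) / 0.484 = ln(2.5) / 0.484 = 0.9163 / 0.484 = 1.893 km

1.89 km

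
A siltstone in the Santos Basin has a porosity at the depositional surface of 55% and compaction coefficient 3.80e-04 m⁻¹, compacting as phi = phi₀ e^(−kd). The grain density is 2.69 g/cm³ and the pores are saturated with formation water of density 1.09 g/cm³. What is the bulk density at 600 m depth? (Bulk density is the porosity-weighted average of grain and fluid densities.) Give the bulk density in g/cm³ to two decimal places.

Working in km (1 km = 1000 m; k in km⁻¹ = k in m⁻¹ × 1000):
Porosity at depth: phi = 0.55·exp(−0.38×0.6) = 0.55×0.7961 = 0.4379
Bulk density: ρ_b = (1−phi)ρ_g + phi·ρ_f = 0.5621×2.69 + 0.4379×1.09
       = 1.512 + 0.477 = 1.989 g/cm³

1.99 g/cm³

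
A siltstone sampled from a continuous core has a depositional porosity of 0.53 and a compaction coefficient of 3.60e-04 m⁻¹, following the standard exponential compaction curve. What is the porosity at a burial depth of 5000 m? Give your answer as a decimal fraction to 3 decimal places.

Working in km (1 km = 1000 m; k in km⁻¹ = k in m⁻¹ × 1000):
φ = φ₀·exp(−k·d) = 0.53 × exp(−0.36 × 5) = 0.53 × exp(−1.8)
  = 0.53 × 0.1653 = 0.0876

0.088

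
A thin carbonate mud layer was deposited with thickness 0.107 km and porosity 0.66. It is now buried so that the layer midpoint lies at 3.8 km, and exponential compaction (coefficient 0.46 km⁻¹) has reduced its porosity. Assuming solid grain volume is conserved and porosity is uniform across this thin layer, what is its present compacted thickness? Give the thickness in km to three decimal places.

Porosity at 3.8 km: n = 0.66·exp(−0.46×3.8) = 0.1149
Solid-volume conservation: h(1−n) = h₀(1−n₀) ⇒ h = h₀·(1−n₀)/(1−n)
h = 0.107 × (1 − 0.66)/(1 − 0.1149) = 0.107 × 0.3841 = 0.0411 km

0.041 km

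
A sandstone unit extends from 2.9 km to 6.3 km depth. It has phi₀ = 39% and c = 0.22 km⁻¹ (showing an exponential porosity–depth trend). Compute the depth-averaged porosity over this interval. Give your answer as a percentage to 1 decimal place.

14.5%

⟨phi⟩ = (1/(Z₂−Z₁)) ∫ phi₀ e^(−cZ) dZ = phi₀·(e^(−c·Z₁) − e^(−c·Z₂)) / (c·(Z₂−Z₁))
e^(−0.22×2.9) = 0.5283; e^(−0.22×6.3) = 0.2501
⟨phi⟩ = 0.39 × (0.5283 − 0.2501) / (0.22 × 3.4) = 0.39 × 0.3720 = 0.1451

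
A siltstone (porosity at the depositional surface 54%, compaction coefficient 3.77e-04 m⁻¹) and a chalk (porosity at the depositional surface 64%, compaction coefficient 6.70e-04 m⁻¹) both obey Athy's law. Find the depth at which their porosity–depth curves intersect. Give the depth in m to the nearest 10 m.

Working in km (1 km = 1000 m; c in km⁻¹ = c in m⁻¹ × 1000):
Set φ₀ₐ e^(−cₐZ) = φ₀ᵦ e^(−cᵦZ) ⇒ ln(φ₀ₐ/φ₀ᵦ) = (cₐ − cᵦ)·Z
Z = ln(0.54/0.64) / (0.377 − 0.67) = -0.1699 / -0.293 = 0.580 km

580 m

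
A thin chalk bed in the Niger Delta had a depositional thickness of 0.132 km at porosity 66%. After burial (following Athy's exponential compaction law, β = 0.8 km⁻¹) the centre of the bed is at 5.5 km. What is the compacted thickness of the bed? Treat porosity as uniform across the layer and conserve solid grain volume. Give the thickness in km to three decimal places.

0.045 km

Porosity at 5.5 km: phi = 0.66·exp(−0.8×5.5) = 0.0081
Solid-volume conservation: h(1−phi) = h₀(1−phi₀) ⇒ h = h₀·(1−phi₀)/(1−phi)
h = 0.132 × (1 − 0.66)/(1 − 0.0081) = 0.132 × 0.3428 = 0.0452 km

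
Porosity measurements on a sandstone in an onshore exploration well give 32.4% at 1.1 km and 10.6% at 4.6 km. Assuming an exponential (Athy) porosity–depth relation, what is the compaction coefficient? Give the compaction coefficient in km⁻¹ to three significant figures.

0.319 km⁻¹

Athy: φ(Z) = φ₀ e^(−kZ) ⇒ φ₁/φ₂ = e^{k(Z₂−Z₁)} ⇒ k = ln(φ₁/φ₂)/(Z₂−Z₁)
k = ln(0.324/0.106) / (4.6 − 1.1) = ln(3.057) / 3.5 = 1.1173 / 3.5 = 0.3192 km⁻¹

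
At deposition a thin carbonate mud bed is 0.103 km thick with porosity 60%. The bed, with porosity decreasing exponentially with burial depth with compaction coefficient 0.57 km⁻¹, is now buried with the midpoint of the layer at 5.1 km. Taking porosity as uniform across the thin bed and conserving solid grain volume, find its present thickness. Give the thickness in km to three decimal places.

0.043 km

Porosity at 5.1 km: n = 0.6·exp(−0.57×5.1) = 0.0328
Solid-volume conservation: h(1−n) = h₀(1−n₀) ⇒ h = h₀·(1−n₀)/(1−n)
h = 0.103 × (1 − 0.6)/(1 − 0.0328) = 0.103 × 0.4136 = 0.0426 km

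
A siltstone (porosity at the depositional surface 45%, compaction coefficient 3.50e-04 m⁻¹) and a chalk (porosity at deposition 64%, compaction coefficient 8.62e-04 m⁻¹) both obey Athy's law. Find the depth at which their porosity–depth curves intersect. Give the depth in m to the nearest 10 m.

690 m

Working in km (1 km = 1000 m; β in km⁻¹ = β in m⁻¹ × 1000):
Set phi₀ₐ e^(−βₐz) = phi₀ᵦ e^(−βᵦz) ⇒ ln(phi₀ₐ/phi₀ᵦ) = (βₐ − βᵦ)·z
z = ln(0.45/0.64) / (0.35 − 0.862) = -0.3522 / -0.512 = 0.688 km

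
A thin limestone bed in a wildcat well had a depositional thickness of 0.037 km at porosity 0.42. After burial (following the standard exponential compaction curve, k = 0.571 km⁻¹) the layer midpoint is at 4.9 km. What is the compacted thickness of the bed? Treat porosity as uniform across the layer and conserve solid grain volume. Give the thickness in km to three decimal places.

Porosity at 4.9 km: φ = 0.42·exp(−0.571×4.9) = 0.0256
Solid-volume conservation: h(1−φ) = h₀(1−φ₀) ⇒ h = h₀·(1−φ₀)/(1−φ)
h = 0.037 × (1 − 0.42)/(1 − 0.0256) = 0.037 × 0.5952 = 0.0220 km

0.022 km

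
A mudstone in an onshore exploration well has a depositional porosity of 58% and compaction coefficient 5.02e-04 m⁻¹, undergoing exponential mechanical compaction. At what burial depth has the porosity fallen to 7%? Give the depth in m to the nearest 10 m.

Working in km (1 km = 1000 m; c in km⁻¹ = c in m⁻¹ × 1000):
Invert Athy's law: Z = ln(φ₀/φ) / c
Z = ln(0.58/0.07) / 0.502 = ln(8.286) / 0.502 = 2.1145 / 0.502 = 4.212 km

4210 m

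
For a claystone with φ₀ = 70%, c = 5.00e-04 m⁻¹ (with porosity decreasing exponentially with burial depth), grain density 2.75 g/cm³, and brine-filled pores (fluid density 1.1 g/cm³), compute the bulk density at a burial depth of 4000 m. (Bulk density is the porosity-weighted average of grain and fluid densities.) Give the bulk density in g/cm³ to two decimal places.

Working in km (1 km = 1000 m; c in km⁻¹ = c in m⁻¹ × 1000):
Porosity at depth: φ = 0.7·exp(−0.5×4) = 0.7×0.1353 = 0.0947
Bulk density: ρ_b = (1−φ)ρ_g + φ·ρ_f = 0.9053×2.75 + 0.0947×1.1
       = 2.489 + 0.104 = 2.594 g/cm³

2.59 g/cm³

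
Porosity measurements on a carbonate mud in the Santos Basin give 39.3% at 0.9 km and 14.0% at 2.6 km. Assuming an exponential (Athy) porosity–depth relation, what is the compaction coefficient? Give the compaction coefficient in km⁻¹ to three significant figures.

Athy: n(Z) = n₀ e^(−βZ) ⇒ n₁/n₂ = e^{β(Z₂−Z₁)} ⇒ β = ln(n₁/n₂)/(Z₂−Z₁)
β = ln(0.393/0.14) / (2.6 − 0.9) = ln(2.807) / 1.7 = 1.0322 / 1.7 = 0.6072 km⁻¹

0.607 km⁻¹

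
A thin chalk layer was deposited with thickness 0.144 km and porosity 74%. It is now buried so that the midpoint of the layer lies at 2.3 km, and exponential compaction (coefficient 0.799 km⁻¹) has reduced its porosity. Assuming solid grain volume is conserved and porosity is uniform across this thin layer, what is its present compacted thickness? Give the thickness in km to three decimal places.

0.042 km

Porosity at 2.3 km: φ = 0.74·exp(−0.799×2.3) = 0.1178
Solid-volume conservation: h(1−φ) = h₀(1−φ₀) ⇒ h = h₀·(1−φ₀)/(1−φ)
h = 0.144 × (1 − 0.74)/(1 − 0.1178) = 0.144 × 0.2947 = 0.0424 km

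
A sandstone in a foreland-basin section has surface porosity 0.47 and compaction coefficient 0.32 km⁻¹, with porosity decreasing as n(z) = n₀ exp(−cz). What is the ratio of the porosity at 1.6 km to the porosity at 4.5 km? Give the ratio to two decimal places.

2.53

n(z₁)/n(z₂) = e^(−c·z₁)/e^(−c·z₂) = e^{c(z₂−z₁)}
= exp(0.32 × 2.9) = exp(0.928) = 2.5294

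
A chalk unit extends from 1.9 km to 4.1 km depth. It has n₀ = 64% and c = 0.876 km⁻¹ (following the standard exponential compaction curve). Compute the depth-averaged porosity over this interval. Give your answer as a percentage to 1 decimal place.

⟨n⟩ = (1/(d₂−d₁)) ∫ n₀ e^(−cd) dd = n₀·(e^(−c·d₁) − e^(−c·d₂)) / (c·(d₂−d₁))
e^(−0.876×1.9) = 0.1893; e^(−0.876×4.1) = 0.0276
⟨n⟩ = 0.64 × (0.1893 − 0.0276) / (0.876 × 2.2) = 0.64 × 0.0839 = 0.0537

5.4%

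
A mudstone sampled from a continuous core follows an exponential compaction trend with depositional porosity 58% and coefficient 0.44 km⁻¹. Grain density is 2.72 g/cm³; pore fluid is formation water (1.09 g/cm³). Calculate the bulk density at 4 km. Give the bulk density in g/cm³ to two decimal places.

2.56 g/cm³

Porosity at depth: phi = 0.58·exp(−0.44×4) = 0.58×0.1720 = 0.0998
Bulk density: ρ_b = (1−phi)ρ_g + phi·ρ_f = 0.9002×2.72 + 0.0998×1.09
       = 2.449 + 0.109 = 2.557 g/cm³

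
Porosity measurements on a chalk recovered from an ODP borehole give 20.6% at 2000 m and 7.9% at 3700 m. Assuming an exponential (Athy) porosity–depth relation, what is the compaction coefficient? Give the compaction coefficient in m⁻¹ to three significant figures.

Working in km (1 km = 1000 m; k in km⁻¹ = k in m⁻¹ × 1000):
Athy: φ(d) = φ₀ e^(−kd) ⇒ φ₁/φ₂ = e^{k(d₂−d₁)} ⇒ k = ln(φ₁/φ₂)/(d₂−d₁)
k = ln(0.206/0.079) / (3.7 − 2) = ln(2.608) / 1.7 = 0.9584 / 1.7 = 0.5638 km⁻¹

0.000564 m⁻¹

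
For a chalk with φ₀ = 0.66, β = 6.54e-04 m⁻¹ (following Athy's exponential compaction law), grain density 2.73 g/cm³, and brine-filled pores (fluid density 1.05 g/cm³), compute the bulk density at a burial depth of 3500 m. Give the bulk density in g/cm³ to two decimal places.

2.62 g/cm³

Working in km (1 km = 1000 m; β in km⁻¹ = β in m⁻¹ × 1000):
Porosity at depth: φ = 0.66·exp(−0.654×3.5) = 0.66×0.1014 = 0.0669
Bulk density: ρ_b = (1−φ)ρ_g + φ·ρ_f = 0.9331×2.73 + 0.0669×1.05
       = 2.547 + 0.070 = 2.618 g/cm³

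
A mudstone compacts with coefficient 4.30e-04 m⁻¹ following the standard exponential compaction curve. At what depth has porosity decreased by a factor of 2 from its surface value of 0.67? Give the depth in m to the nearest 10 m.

1610 m

Working in km (1 km = 1000 m; c in km⁻¹ = c in m⁻¹ × 1000):
φ/φ₀ = 1/2 ⇒ exp(−c·d) = 1/2 ⇒ d = ln(2) / c
d = 0.6931 / 0.43 = 1.612 km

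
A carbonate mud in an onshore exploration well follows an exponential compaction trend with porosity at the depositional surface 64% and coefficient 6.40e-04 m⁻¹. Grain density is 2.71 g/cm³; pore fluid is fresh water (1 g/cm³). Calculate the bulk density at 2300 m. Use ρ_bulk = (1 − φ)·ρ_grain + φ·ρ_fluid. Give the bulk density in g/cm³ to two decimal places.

2.46 g/cm³

Working in km (1 km = 1000 m; β in km⁻¹ = β in m⁻¹ × 1000):
Porosity at depth: phi = 0.64·exp(−0.64×2.3) = 0.64×0.2295 = 0.1469
Bulk density: ρ_b = (1−phi)ρ_g + phi·ρ_f = 0.8531×2.71 + 0.1469×1
       = 2.312 + 0.147 = 2.459 g/cm³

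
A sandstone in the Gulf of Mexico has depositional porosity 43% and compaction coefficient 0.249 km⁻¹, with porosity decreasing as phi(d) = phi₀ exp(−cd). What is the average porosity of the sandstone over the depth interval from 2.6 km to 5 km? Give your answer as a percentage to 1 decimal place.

16.9%

⟨phi⟩ = (1/(d₂−d₁)) ∫ phi₀ e^(−cd) dd = phi₀·(e^(−c·d₁) − e^(−c·d₂)) / (c·(d₂−d₁))
e^(−0.249×2.6) = 0.5234; e^(−0.249×5) = 0.2879
⟨phi⟩ = 0.43 × (0.5234 − 0.2879) / (0.249 × 2.4) = 0.43 × 0.3940 = 0.1694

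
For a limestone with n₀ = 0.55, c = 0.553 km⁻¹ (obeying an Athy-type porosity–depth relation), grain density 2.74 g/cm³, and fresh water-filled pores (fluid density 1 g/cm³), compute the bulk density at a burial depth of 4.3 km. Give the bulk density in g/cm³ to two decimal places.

2.65 g/cm³

Porosity at depth: n = 0.55·exp(−0.553×4.3) = 0.55×0.0927 = 0.0510
Bulk density: ρ_b = (1−n)ρ_g + n·ρ_f = 0.9490×2.74 + 0.0510×1
       = 2.600 + 0.051 = 2.651 g/cm³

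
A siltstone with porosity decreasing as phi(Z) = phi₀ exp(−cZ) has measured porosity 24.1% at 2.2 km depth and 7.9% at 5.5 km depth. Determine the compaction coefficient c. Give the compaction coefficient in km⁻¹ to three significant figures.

0.338 km⁻¹

Athy: phi(Z) = phi₀ e^(−cZ) ⇒ phi₁/phi₂ = e^{c(Z₂−Z₁)} ⇒ c = ln(phi₁/phi₂)/(Z₂−Z₁)
c = ln(0.241/0.079) / (5.5 − 2.2) = ln(3.051) / 3.3 = 1.1153 / 3.3 = 0.338 km⁻¹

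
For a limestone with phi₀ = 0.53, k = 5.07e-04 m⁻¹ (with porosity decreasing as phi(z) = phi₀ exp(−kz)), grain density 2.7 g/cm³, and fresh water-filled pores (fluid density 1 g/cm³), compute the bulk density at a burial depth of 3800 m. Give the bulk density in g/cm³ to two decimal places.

Working in km (1 km = 1000 m; k in km⁻¹ = k in m⁻¹ × 1000):
Porosity at depth: phi = 0.53·exp(−0.507×3.8) = 0.53×0.1456 = 0.0772
Bulk density: ρ_b = (1−phi)ρ_g + phi·ρ_f = 0.9228×2.7 + 0.0772×1
       = 2.492 + 0.077 = 2.569 g/cm³

2.57 g/cm³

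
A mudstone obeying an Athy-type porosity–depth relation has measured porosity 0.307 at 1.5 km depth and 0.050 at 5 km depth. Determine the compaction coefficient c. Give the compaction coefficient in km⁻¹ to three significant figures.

0.519 km⁻¹

Athy: n(Z) = n₀ e^(−cZ) ⇒ n₁/n₂ = e^{c(Z₂−Z₁)} ⇒ c = ln(n₁/n₂)/(Z₂−Z₁)
c = ln(0.307/0.05) / (5 − 1.5) = ln(6.14) / 3.5 = 1.8148 / 3.5 = 0.5185 km⁻¹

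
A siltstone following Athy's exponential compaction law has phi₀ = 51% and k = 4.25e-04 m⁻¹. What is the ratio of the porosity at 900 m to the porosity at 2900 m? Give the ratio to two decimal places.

Working in km (1 km = 1000 m; k in km⁻¹ = k in m⁻¹ × 1000):
phi(z₁)/phi(z₂) = e^(−k·z₁)/e^(−k·z₂) = e^{k(z₂−z₁)}
= exp(0.425 × 2) = exp(0.85) = 2.3396

2.34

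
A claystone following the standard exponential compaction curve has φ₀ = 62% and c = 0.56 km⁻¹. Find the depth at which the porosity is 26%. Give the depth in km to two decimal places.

1.55 km

Invert Athy's law: Z = ln(φ₀/φ) / c
Z = ln(0.62/0.26) / 0.56 = ln(2.385) / 0.56 = 0.8690 / 0.56 = 1.552 km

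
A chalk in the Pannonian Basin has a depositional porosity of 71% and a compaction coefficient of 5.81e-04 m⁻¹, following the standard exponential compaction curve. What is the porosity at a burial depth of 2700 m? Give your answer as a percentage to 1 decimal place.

Working in km (1 km = 1000 m; k in km⁻¹ = k in m⁻¹ × 1000):
n = n₀·exp(−k·Z) = 0.71 × exp(−0.581 × 2.7) = 0.71 × exp(−1.569)
  = 0.71 × 0.2083 = 0.1479

14.8%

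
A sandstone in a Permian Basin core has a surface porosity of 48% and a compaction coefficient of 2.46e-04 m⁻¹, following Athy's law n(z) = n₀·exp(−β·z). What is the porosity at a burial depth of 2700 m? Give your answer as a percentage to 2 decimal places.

24.70%

Working in km (1 km = 1000 m; β in km⁻¹ = β in m⁻¹ × 1000):
n = n₀·exp(−β·z) = 0.48 × exp(−0.246 × 2.7) = 0.48 × exp(−0.6642)
  = 0.48 × 0.5147 = 0.2470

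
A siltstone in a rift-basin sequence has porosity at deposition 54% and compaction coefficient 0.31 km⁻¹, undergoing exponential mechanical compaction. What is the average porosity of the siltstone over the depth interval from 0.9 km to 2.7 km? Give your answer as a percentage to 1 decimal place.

⟨n⟩ = (1/(d₂−d₁)) ∫ n₀ e^(−cd) dd = n₀·(e^(−c·d₁) − e^(−c·d₂)) / (c·(d₂−d₁))
e^(−0.31×0.9) = 0.7565; e^(−0.31×2.7) = 0.4330
⟨n⟩ = 0.54 × (0.7565 − 0.4330) / (0.31 × 1.8) = 0.54 × 0.5798 = 0.3131

31.3%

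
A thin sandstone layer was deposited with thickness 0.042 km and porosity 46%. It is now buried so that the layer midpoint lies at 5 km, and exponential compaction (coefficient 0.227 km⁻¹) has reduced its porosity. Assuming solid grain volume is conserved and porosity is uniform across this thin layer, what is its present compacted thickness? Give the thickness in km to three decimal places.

Porosity at 5 km: phi = 0.46·exp(−0.227×5) = 0.1479
Solid-volume conservation: h(1−phi) = h₀(1−phi₀) ⇒ h = h₀·(1−phi₀)/(1−phi)
h = 0.042 × (1 − 0.46)/(1 − 0.1479) = 0.042 × 0.6337 = 0.0266 km

0.027 km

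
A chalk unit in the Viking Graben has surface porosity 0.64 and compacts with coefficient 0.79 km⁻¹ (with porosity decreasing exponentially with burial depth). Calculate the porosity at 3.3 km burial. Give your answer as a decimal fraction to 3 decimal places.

φ = φ₀·exp(−k·z) = 0.64 × exp(−0.79 × 3.3) = 0.64 × exp(−2.607)
  = 0.64 × 0.0738 = 0.0472

0.047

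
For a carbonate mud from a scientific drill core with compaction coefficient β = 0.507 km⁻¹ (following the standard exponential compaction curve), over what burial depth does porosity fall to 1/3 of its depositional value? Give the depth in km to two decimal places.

2.17 km

phi/phi₀ = 1/3 ⇒ exp(−β·z) = 1/3 ⇒ z = ln(3) / β
z = 1.0986 / 0.507 = 2.167 km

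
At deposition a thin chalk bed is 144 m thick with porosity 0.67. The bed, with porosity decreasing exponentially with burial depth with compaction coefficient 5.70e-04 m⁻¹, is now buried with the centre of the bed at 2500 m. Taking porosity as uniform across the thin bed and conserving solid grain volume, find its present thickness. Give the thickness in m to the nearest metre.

57 m

Working in km (1 km = 1000 m; k in km⁻¹ = k in m⁻¹ × 1000):
Porosity at 2.5 km: φ = 0.67·exp(−0.57×2.5) = 0.1611
Solid-volume conservation: h(1−φ) = h₀(1−φ₀) ⇒ h = h₀·(1−φ₀)/(1−φ)
h = 0.144 × (1 − 0.67)/(1 − 0.1611) = 0.144 × 0.3934 = 0.0566 km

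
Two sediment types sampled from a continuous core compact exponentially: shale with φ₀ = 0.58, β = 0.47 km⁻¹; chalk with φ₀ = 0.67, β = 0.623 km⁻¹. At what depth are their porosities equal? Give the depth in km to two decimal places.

Set φ₀ₐ e^(−βₐz) = φ₀ᵦ e^(−βᵦz) ⇒ ln(φ₀ₐ/φ₀ᵦ) = (βₐ − βᵦ)·z
z = ln(0.58/0.67) / (0.47 − 0.623) = -0.1442 / -0.153 = 0.943 km

0.94 km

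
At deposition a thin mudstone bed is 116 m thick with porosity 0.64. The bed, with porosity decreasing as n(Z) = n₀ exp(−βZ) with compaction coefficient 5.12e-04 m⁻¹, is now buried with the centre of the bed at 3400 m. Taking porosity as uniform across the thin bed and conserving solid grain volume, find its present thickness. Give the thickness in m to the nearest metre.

47 m

Working in km (1 km = 1000 m; β in km⁻¹ = β in m⁻¹ × 1000):
Porosity at 3.4 km: n = 0.64·exp(−0.512×3.4) = 0.1122
Solid-volume conservation: h(1−n) = h₀(1−n₀) ⇒ h = h₀·(1−n₀)/(1−n)
h = 0.116 × (1 − 0.64)/(1 − 0.1122) = 0.116 × 0.4055 = 0.0470 km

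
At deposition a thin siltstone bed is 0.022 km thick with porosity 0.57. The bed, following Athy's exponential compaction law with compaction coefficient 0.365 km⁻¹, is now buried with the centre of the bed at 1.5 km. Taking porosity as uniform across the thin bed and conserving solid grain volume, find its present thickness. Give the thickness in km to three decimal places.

0.014 km

Porosity at 1.5 km: n = 0.57·exp(−0.365×1.5) = 0.3297
Solid-volume conservation: h(1−n) = h₀(1−n₀) ⇒ h = h₀·(1−n₀)/(1−n)
h = 0.022 × (1 − 0.57)/(1 − 0.3297) = 0.022 × 0.6415 = 0.0141 km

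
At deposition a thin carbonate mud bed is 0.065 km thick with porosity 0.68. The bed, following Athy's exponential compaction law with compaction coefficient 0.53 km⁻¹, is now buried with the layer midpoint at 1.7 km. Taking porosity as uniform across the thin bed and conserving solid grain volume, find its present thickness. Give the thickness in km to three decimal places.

0.029 km

Porosity at 1.7 km: n = 0.68·exp(−0.53×1.7) = 0.2762
Solid-volume conservation: h(1−n) = h₀(1−n₀) ⇒ h = h₀·(1−n₀)/(1−n)
h = 0.065 × (1 − 0.68)/(1 − 0.2762) = 0.065 × 0.4421 = 0.0287 km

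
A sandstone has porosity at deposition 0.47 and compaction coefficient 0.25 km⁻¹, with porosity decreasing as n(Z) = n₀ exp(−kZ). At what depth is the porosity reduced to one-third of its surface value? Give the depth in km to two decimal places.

4.39 km

n/n₀ = 1/3 ⇒ exp(−k·Z) = 1/3 ⇒ Z = ln(3) / k
Z = 1.0986 / 0.25 = 4.394 km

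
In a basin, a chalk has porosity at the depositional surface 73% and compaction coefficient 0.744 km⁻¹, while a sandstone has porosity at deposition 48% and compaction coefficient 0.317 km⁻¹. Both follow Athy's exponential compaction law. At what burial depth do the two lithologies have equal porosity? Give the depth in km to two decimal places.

Set φ₀ₐ e^(−βₐd) = φ₀ᵦ e^(−βᵦd) ⇒ ln(φ₀ₐ/φ₀ᵦ) = (βₐ − βᵦ)·d
d = ln(0.73/0.48) / (0.744 − 0.317) = 0.4193 / 0.427 = 0.982 km

0.98 km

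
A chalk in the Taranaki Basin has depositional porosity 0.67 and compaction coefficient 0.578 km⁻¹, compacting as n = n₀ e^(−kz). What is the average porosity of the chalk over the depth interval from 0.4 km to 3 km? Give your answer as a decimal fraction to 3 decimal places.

0.275

⟨n⟩ = (1/(z₂−z₁)) ∫ n₀ e^(−kz) dz = n₀·(e^(−k·z₁) − e^(−k·z₂)) / (k·(z₂−z₁))
e^(−0.578×0.4) = 0.7936; e^(−0.578×3) = 0.1766
⟨n⟩ = 0.67 × (0.7936 − 0.1766) / (0.578 × 2.6) = 0.67 × 0.4106 = 0.2751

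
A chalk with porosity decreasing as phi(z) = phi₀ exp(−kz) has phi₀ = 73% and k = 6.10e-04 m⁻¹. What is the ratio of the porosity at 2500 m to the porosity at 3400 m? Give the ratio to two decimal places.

1.73

Working in km (1 km = 1000 m; k in km⁻¹ = k in m⁻¹ × 1000):
phi(z₁)/phi(z₂) = e^(−k·z₁)/e^(−k·z₂) = e^{k(z₂−z₁)}
= exp(0.61 × 0.9) = exp(0.549) = 1.7315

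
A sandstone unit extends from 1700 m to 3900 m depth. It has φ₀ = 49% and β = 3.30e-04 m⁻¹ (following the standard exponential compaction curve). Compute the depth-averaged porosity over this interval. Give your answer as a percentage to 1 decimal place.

19.9%

Working in km (1 km = 1000 m; β in km⁻¹ = β in m⁻¹ × 1000):
⟨φ⟩ = (1/(Z₂−Z₁)) ∫ φ₀ e^(−βZ) dZ = φ₀·(e^(−β·Z₁) − e^(−β·Z₂)) / (β·(Z₂−Z₁))
e^(−0.33×1.7) = 0.5706; e^(−0.33×3.9) = 0.2761
⟨φ⟩ = 0.49 × (0.5706 − 0.2761) / (0.33 × 2.2) = 0.49 × 0.4057 = 0.1988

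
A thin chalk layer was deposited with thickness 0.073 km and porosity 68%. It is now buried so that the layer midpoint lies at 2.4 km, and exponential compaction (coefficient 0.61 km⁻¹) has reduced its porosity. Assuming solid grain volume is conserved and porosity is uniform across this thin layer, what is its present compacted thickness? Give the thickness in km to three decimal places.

0.028 km

Porosity at 2.4 km: phi = 0.68·exp(−0.61×2.4) = 0.1573
Solid-volume conservation: h(1−phi) = h₀(1−phi₀) ⇒ h = h₀·(1−phi₀)/(1−phi)
h = 0.073 × (1 − 0.68)/(1 − 0.1573) = 0.073 × 0.3797 = 0.0277 km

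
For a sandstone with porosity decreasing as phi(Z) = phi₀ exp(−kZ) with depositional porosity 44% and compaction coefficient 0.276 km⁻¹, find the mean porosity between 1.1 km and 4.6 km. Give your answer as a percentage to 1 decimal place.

20.8%

⟨phi⟩ = (1/(Z₂−Z₁)) ∫ phi₀ e^(−kZ) dZ = phi₀·(e^(−k·Z₁) − e^(−k·Z₂)) / (k·(Z₂−Z₁))
e^(−0.276×1.1) = 0.7382; e^(−0.276×4.6) = 0.2809
⟨phi⟩ = 0.44 × (0.7382 − 0.2809) / (0.276 × 3.5) = 0.44 × 0.4733 = 0.2083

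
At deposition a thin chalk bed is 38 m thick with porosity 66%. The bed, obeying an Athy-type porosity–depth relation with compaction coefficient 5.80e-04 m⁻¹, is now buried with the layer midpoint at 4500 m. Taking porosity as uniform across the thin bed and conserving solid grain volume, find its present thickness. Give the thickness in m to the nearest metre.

Working in km (1 km = 1000 m; β in km⁻¹ = β in m⁻¹ × 1000):
Porosity at 4.5 km: n = 0.66·exp(−0.58×4.5) = 0.0485
Solid-volume conservation: h(1−n) = h₀(1−n₀) ⇒ h = h₀·(1−n₀)/(1−n)
h = 0.038 × (1 − 0.66)/(1 − 0.0485) = 0.038 × 0.3573 = 0.0136 km

14 m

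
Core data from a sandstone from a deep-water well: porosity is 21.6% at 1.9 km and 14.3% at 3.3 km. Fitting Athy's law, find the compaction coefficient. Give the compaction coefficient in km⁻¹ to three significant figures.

Athy: n(Z) = n₀ e^(−kZ) ⇒ n₁/n₂ = e^{k(Z₂−Z₁)} ⇒ k = ln(n₁/n₂)/(Z₂−Z₁)
k = ln(0.216/0.143) / (3.3 − 1.9) = ln(1.51) / 1.4 = 0.4124 / 1.4 = 0.2946 km⁻¹

0.295 km⁻¹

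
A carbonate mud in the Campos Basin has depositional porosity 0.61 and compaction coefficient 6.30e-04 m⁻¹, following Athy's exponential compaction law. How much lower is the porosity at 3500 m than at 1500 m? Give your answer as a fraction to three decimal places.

0.170

Working in km (1 km = 1000 m; c in km⁻¹ = c in m⁻¹ × 1000):
n(1.5) = 0.61·e^(−0.63×1.5) = 0.2371
n(3.5) = 0.61·e^(−0.63×3.5) = 0.0673
Δn = 0.2371 − 0.0673 = 0.1698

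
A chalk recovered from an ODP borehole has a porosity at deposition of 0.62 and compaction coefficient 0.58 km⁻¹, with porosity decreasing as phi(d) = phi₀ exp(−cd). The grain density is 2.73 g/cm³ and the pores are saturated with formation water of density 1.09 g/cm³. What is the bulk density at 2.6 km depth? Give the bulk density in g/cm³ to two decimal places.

2.50 g/cm³

Porosity at depth: phi = 0.62·exp(−0.58×2.6) = 0.62×0.2214 = 0.1372
Bulk density: ρ_b = (1−phi)ρ_g + phi·ρ_f = 0.8628×2.73 + 0.1372×1.09
       = 2.355 + 0.150 = 2.505 g/cm³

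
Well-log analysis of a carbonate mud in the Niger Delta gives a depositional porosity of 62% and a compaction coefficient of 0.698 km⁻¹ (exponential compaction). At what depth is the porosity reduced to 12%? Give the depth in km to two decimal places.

2.35 km

Invert Athy's law: d = ln(φ₀/φ) / c
d = ln(0.62/0.12) / 0.698 = ln(5.167) / 0.698 = 1.6422 / 0.698 = 2.353 km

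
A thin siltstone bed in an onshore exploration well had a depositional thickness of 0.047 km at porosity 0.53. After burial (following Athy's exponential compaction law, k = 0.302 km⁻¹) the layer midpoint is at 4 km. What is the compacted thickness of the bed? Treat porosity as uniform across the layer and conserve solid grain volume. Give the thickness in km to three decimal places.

0.026 km

Porosity at 4 km: phi = 0.53·exp(−0.302×4) = 0.1584
Solid-volume conservation: h(1−phi) = h₀(1−phi₀) ⇒ h = h₀·(1−phi₀)/(1−phi)
h = 0.047 × (1 − 0.53)/(1 − 0.1584) = 0.047 × 0.5584 = 0.0262 km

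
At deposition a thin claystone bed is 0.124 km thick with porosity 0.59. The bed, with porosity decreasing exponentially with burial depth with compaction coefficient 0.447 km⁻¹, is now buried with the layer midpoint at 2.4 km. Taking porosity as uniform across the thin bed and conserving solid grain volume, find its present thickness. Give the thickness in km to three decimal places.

0.064 km

Porosity at 2.4 km: phi = 0.59·exp(−0.447×2.4) = 0.2018
Solid-volume conservation: h(1−phi) = h₀(1−phi₀) ⇒ h = h₀·(1−phi₀)/(1−phi)
h = 0.124 × (1 − 0.59)/(1 − 0.2018) = 0.124 × 0.5137 = 0.0637 km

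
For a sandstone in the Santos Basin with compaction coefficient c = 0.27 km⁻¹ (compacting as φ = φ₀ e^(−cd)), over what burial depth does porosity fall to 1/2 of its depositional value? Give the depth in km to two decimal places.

2.57 km

φ/φ₀ = 1/2 ⇒ exp(−c·d) = 1/2 ⇒ d = ln(2) / c
d = 0.6931 / 0.27 = 2.567 km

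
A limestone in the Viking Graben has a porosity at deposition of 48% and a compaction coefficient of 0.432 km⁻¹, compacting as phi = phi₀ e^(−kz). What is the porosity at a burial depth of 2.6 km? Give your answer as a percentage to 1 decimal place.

15.6%

phi = phi₀·exp(−k·z) = 0.48 × exp(−0.432 × 2.6) = 0.48 × exp(−1.123)
  = 0.48 × 0.3252 = 0.1561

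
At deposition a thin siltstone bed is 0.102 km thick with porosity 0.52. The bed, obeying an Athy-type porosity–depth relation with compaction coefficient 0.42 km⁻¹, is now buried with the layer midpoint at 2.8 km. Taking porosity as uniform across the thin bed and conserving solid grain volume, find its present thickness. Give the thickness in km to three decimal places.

Porosity at 2.8 km: n = 0.52·exp(−0.42×2.8) = 0.1604
Solid-volume conservation: h(1−n) = h₀(1−n₀) ⇒ h = h₀·(1−n₀)/(1−n)
h = 0.102 × (1 − 0.52)/(1 − 0.1604) = 0.102 × 0.5717 = 0.0583 km

0.058 km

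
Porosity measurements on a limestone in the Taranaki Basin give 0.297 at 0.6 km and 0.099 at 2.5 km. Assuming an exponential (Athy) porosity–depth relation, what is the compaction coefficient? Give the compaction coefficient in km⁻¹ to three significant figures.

0.578 km⁻¹

Athy: phi(d) = phi₀ e^(−kd) ⇒ phi₁/phi₂ = e^{k(d₂−d₁)} ⇒ k = ln(phi₁/phi₂)/(d₂−d₁)
k = ln(0.297/0.099) / (2.5 − 0.6) = ln(3) / 1.9 = 1.0986 / 1.9 = 0.5782 km⁻¹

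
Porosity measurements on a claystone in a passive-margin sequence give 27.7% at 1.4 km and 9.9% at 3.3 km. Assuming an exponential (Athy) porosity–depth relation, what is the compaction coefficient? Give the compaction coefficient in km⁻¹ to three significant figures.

0.542 km⁻¹

Athy: n(d) = n₀ e^(−cd) ⇒ n₁/n₂ = e^{c(d₂−d₁)} ⇒ c = ln(n₁/n₂)/(d₂−d₁)
c = ln(0.277/0.099) / (3.3 − 1.4) = ln(2.798) / 1.9 = 1.0289 / 1.9 = 0.5415 km⁻¹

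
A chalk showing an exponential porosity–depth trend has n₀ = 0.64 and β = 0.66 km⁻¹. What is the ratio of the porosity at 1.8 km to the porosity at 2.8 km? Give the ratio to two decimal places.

1.93

n(z₁)/n(z₂) = e^(−β·z₁)/e^(−β·z₂) = e^{β(z₂−z₁)}
= exp(0.66 × 1) = exp(0.66) = 1.9348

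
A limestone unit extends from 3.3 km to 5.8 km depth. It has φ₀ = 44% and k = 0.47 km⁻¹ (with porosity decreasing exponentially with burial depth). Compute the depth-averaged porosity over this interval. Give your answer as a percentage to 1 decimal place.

5.5%

⟨φ⟩ = (1/(z₂−z₁)) ∫ φ₀ e^(−kz) dz = φ₀·(e^(−k·z₁) − e^(−k·z₂)) / (k·(z₂−z₁))
e^(−0.47×3.3) = 0.2120; e^(−0.47×5.8) = 0.0655
⟨φ⟩ = 0.44 × (0.2120 − 0.0655) / (0.47 × 2.5) = 0.44 × 0.1247 = 0.0549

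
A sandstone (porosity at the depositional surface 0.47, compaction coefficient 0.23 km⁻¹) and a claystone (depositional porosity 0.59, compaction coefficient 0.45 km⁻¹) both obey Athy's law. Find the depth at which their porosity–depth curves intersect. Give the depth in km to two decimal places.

Set n₀ₐ e^(−cₐZ) = n₀ᵦ e^(−cᵦZ) ⇒ ln(n₀ₐ/n₀ᵦ) = (cₐ − cᵦ)·Z
Z = ln(0.47/0.59) / (0.23 − 0.45) = -0.2274 / -0.22 = 1.034 km

1.03 km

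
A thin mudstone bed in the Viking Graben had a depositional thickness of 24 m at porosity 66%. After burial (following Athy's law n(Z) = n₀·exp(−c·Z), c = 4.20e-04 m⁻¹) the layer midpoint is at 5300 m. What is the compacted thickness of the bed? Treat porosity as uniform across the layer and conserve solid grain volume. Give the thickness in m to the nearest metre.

9 m

Working in km (1 km = 1000 m; c in km⁻¹ = c in m⁻¹ × 1000):
Porosity at 5.3 km: n = 0.66·exp(−0.42×5.3) = 0.0713
Solid-volume conservation: h(1−n) = h₀(1−n₀) ⇒ h = h₀·(1−n₀)/(1−n)
h = 0.024 × (1 − 0.66)/(1 − 0.0713) = 0.024 × 0.3661 = 0.0088 km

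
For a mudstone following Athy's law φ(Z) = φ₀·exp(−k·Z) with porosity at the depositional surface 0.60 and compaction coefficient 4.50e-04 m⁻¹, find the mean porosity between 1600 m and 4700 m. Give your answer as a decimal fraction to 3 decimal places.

0.157

Working in km (1 km = 1000 m; k in km⁻¹ = k in m⁻¹ × 1000):
⟨φ⟩ = (1/(Z₂−Z₁)) ∫ φ₀ e^(−kZ) dZ = φ₀·(e^(−k·Z₁) − e^(−k·Z₂)) / (k·(Z₂−Z₁))
e^(−0.45×1.6) = 0.4868; e^(−0.45×4.7) = 0.1206
⟨φ⟩ = 0.6 × (0.4868 − 0.1206) / (0.45 × 3.1) = 0.6 × 0.2625 = 0.1575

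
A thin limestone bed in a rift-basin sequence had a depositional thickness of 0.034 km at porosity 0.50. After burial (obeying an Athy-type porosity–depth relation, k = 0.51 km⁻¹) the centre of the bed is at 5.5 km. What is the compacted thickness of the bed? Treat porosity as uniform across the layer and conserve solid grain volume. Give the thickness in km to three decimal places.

0.018 km

Porosity at 5.5 km: n = 0.5·exp(−0.51×5.5) = 0.0303
Solid-volume conservation: h(1−n) = h₀(1−n₀) ⇒ h = h₀·(1−n₀)/(1−n)
h = 0.034 × (1 − 0.5)/(1 − 0.0303) = 0.034 × 0.5156 = 0.0175 km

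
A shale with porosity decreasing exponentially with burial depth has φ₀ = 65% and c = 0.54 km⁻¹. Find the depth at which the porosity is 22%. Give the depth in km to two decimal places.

2.01 km

Invert Athy's law: d = ln(φ₀/φ) / c
d = ln(0.65/0.22) / 0.54 = ln(2.955) / 0.54 = 1.0833 / 0.54 = 2.006 km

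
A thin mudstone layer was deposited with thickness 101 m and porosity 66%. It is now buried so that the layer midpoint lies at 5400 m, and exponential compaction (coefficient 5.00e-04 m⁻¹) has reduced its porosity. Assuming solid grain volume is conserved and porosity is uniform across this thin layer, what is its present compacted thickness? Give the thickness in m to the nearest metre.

Working in km (1 km = 1000 m; c in km⁻¹ = c in m⁻¹ × 1000):
Porosity at 5.4 km: φ = 0.66·exp(−0.5×5.4) = 0.0444
Solid-volume conservation: h(1−φ) = h₀(1−φ₀) ⇒ h = h₀·(1−φ₀)/(1−φ)
h = 0.101 × (1 − 0.66)/(1 − 0.0444) = 0.101 × 0.3558 = 0.0359 km

36 m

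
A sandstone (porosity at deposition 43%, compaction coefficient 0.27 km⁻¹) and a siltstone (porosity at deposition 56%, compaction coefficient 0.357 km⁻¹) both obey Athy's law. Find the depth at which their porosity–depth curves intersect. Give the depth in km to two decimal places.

3.04 km

Set φ₀ₐ e^(−kₐd) = φ₀ᵦ e^(−kᵦd) ⇒ ln(φ₀ₐ/φ₀ᵦ) = (kₐ − kᵦ)·d
d = ln(0.43/0.56) / (0.27 − 0.357) = -0.2642 / -0.087 = 3.036 km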